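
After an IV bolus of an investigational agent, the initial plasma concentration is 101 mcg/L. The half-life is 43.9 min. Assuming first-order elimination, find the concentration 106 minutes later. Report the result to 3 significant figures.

18.9 mcg/L

k = ln 2 / 43.9 = 0.01579 min⁻¹
C(t) = C₀ e^(−kt) = 101 × e^(−0.01579 × 106) = 101 × e^(−1.674) = 101 × 0.1876 ≈ 18.9 mcg/L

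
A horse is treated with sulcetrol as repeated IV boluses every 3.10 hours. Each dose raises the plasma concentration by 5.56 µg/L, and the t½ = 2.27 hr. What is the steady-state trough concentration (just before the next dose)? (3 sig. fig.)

3.53 µg/L

k = ln 2 / 2.27 = 0.3054 hr⁻¹
Fraction remaining after one interval: e^(−kτ) = e^(−0.3054 × 3.10) = 0.3881
R = 1 / (1 − 0.3881) = 1.634
Css,max = 5.56 × 1.634 = 9.086 µg/L
Css,min = Css,max × e^(−kτ) = 9.086 × 0.3881 ≈ 3.53 µg/L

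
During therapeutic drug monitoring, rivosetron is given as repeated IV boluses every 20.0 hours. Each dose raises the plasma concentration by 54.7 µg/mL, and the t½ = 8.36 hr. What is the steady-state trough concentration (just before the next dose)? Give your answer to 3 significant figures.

12.9 µg/mL

k = ln 2 / 8.36 = 0.08291 hr⁻¹
Fraction remaining after one interval: e^(−kτ) = e^(−0.08291 × 20.0) = 0.1905
R = 1 / (1 − 0.1905) = 1.235
Css,max = 54.7 × 1.235 = 67.57 µg/mL
Css,min = Css,max × e^(−kτ) = 67.57 × 0.1905 ≈ 12.9 µg/mL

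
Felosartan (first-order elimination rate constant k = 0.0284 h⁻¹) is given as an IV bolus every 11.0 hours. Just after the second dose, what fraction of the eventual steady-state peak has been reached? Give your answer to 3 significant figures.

0.465

f_n = 1 − e^(−nkτ) = 1 − e^(−2 × 0.02840 × 11.0) = 1 − e^(−0.6248) = 1 − 0.5354 ≈ 0.465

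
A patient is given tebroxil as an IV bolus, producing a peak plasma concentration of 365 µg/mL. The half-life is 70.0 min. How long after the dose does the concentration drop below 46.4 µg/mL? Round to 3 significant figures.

208 minutes

k = ln 2 / 70.0 = 0.009902 min⁻¹
C(t) = C₀ e^(−kt)  ⇒  t = ln(C₀/C) / k
t = ln(365/46.4) / 0.009902 = 2.063 / 0.009902 ≈ 208 minutes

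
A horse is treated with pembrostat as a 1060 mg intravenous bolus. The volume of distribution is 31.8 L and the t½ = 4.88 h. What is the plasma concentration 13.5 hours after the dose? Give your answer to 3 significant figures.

C₀ = dose / V = 1060 / 31.8 = 33.33 mg/L
k = ln 2 / 4.88 = 0.1420 h⁻¹
C(t) = C₀ e^(−kt) = 33.33 × e^(−0.1420 × 13.5) = 33.33 × e^(−1.918) = 33.33 × 0.1470 ≈ 4.90 mg/L

4.90 mg/L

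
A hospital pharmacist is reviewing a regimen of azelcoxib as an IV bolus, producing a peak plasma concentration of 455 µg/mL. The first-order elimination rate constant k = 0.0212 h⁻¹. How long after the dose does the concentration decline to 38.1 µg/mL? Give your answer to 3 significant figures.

C(t) = C₀ e^(−kt)  ⇒  t = ln(C₀/C) / k
t = ln(455/38.1) / 0.02120 = 2.480 / 0.02120 ≈ 117 hours

117 hours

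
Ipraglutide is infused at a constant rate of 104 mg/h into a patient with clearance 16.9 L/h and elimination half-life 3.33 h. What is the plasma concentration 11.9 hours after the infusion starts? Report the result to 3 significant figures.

Css = rate / CL = 104 / 16.9 = 6.154 µg/mL
k = ln 2 / 3.33 = 0.2082 h⁻¹
C(t) = Css (1 − e^(−kt)) = 6.154 × (1 − e^(−2.477)) = 6.154 × 0.9160 ≈ 5.64 µg/mL

5.64 µg/mL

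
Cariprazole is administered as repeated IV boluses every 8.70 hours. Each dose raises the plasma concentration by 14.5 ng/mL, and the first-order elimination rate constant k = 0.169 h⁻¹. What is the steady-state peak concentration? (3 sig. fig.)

Fraction remaining after one interval: e^(−kτ) = e^(−0.1690 × 8.70) = 0.2299
R = 1 / (1 − 0.2299) = 1.298
Css,max = 14.5 × 1.298 ≈ 18.8 ng/mL

18.8 ng/mL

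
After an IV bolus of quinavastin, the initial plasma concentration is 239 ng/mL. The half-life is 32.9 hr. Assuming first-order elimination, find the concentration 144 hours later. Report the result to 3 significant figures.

11.5 ng/mL

k = ln 2 / 32.9 = 0.02107 hr⁻¹
144 hr is 4.377 half-lives, so C = 239 × (1/2)^4.377 = 239 × 0.04813 ≈ 11.5 ng/mL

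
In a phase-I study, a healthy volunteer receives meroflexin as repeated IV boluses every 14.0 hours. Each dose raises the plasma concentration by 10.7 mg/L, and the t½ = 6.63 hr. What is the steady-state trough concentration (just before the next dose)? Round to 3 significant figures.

3.22 mg/L

k = ln 2 / 6.63 = 0.1045 hr⁻¹
Fraction remaining after one interval: e^(−kτ) = e^(−0.1045 × 14.0) = 0.2314
R = 1 / (1 − 0.2314) = 1.301
Css,max = 10.7 × 1.301 = 13.92 mg/L
Css,min = Css,max × e^(−kτ) = 13.92 × 0.2314 ≈ 3.22 mg/L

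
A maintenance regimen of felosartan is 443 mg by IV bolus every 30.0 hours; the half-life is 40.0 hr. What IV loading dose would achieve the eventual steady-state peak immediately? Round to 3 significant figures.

1090 mg

k = ln 2 / 40.0 = 0.01733 hr⁻¹
Accumulation ratio R = 1 / (1 − e^(−kτ)) = 1 / (1 − e^(−0.01733×30.0)) = 1 / (1 − 0.5946) = 2.467
Loading dose = maintenance dose × R = 443 × 2.467 ≈ 1090 mg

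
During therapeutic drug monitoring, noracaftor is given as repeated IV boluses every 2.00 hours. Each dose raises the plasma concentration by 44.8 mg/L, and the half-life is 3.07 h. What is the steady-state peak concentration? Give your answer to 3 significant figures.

123 mg/L

k = ln 2 / 3.07 = 0.2258 h⁻¹
Fraction remaining after one interval: e^(−kτ) = e^(−0.2258 × 2.00) = 0.6366
R = 1 / (1 − 0.6366) = 2.752
Css,max = 44.8 × 2.752 ≈ 123 mg/L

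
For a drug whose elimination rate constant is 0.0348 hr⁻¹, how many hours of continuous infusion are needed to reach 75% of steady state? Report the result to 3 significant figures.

39.8 hours

f = 1 − e^(−kt)  ⇒  t = −ln(1 − f) / k
t = −ln(1 − 0.75) / 0.03480 = 1.386 / 0.03480 ≈ 39.8 hours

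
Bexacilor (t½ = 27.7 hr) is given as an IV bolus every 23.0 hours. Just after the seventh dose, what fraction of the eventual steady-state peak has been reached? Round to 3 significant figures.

0.982

k = ln 2 / 27.7 = 0.02502 hr⁻¹
f_n = 1 − e^(−nkτ) = 1 − e^(−7 × 0.02502 × 23.0) = 1 − e^(−4.029) = 1 − 0.01780 ≈ 0.982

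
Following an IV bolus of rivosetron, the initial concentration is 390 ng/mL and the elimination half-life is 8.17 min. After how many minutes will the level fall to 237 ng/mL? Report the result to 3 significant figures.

k = ln 2 / 8.17 = 0.08484 min⁻¹
C(t) = C₀ e^(−kt)  ⇒  t = ln(C₀/C) / k
t = ln(390/237) / 0.08484 = 0.4981 / 0.08484 ≈ 5.87 minutes

5.87 minutes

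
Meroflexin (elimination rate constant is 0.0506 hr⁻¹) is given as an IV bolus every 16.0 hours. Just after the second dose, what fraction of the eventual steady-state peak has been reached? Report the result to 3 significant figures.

f_n = 1 − e^(−nkτ) = 1 − e^(−2 × 0.05060 × 16.0) = 1 − e^(−1.619) = 1 − 0.1981 ≈ 0.802

0.802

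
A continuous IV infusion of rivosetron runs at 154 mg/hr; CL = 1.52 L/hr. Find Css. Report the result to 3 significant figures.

Css = infusion rate / CL = 154 / 1.52 ≈ 101 mg/L

101 mg/L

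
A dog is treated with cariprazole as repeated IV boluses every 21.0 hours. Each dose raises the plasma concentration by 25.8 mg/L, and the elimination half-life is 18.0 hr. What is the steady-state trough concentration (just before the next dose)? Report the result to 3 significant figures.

20.7 mg/L

k = ln 2 / 18.0 = 0.03851 hr⁻¹
Fraction remaining after one interval: e^(−kτ) = e^(−0.03851 × 21.0) = 0.4454
R = 1 / (1 − 0.4454) = 1.803
Css,max = 25.8 × 1.803 = 46.52 mg/L
Css,min = Css,max × e^(−kτ) = 46.52 × 0.4454 ≈ 20.7 mg/L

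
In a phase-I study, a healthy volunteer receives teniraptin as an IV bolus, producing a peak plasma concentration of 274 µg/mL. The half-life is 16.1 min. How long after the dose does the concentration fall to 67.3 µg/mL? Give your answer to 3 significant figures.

32.6 minutes

k = ln 2 / 16.1 = 0.04305 min⁻¹
C(t) = C₀ e^(−kt)  ⇒  t = ln(C₀/C) / k
t = ln(274/67.3) / 0.04305 = 1.404 / 0.04305 ≈ 32.6 minutes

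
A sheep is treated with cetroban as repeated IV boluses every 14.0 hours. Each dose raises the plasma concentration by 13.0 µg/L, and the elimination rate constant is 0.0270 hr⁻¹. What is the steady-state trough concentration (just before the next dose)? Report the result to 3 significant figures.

28.3 µg/L

Fraction remaining after one interval: e^(−kτ) = e^(−0.02700 × 14.0) = 0.6852
R = 1 / (1 − 0.6852) = 3.177
Css,max = 13.0 × 3.177 = 41.30 µg/L
Css,min = Css,max × e^(−kτ) = 41.30 × 0.6852 ≈ 28.3 µg/L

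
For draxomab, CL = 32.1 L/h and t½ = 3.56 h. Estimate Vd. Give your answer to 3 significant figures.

165 L

k = ln 2 / t½ = ln 2 / 3.56 = 0.1947 h⁻¹
V = CL / k = 32.1 / 0.1947 ≈ 165 L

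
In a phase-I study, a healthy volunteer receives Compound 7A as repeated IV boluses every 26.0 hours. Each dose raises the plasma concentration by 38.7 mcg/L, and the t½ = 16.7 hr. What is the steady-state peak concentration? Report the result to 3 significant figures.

k = ln 2 / 16.7 = 0.04151 hr⁻¹
Fraction remaining after one interval: e^(−kτ) = e^(−0.04151 × 26.0) = 0.3399
R = 1 / (1 − 0.3399) = 1.515
Css,max = 38.7 × 1.515 ≈ 58.6 mcg/L

58.6 mcg/L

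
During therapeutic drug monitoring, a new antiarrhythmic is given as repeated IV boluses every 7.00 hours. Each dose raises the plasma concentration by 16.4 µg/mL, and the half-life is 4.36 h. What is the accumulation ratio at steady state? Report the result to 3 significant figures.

k = ln 2 / 4.36 = 0.1590 h⁻¹
Fraction remaining after one interval: e^(−kτ) = e^(−0.1590 × 7.00) = 0.3286
R = 1 / (1 − 0.3286) = 1 / 0.6714 ≈ 1.49

1.49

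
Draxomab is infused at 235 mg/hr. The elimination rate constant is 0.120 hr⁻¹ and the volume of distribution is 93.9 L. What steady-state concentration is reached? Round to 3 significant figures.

20.9 µg/mL

CL = k · V = 0.120 × 93.9 = 11.27 L/hr
Css = rate / CL = 235 / 11.27 ≈ 20.9 µg/mL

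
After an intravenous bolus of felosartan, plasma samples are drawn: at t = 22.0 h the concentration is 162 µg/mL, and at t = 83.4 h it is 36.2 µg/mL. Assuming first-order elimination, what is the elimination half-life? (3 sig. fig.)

k = ln(C₁/C₂) / (t₂ − t₁) = ln(162/36.2) / (83.4 − 22.0)
  = 1.499 / 61.40 = 0.02441 h⁻¹
t½ = ln 2 / k = ln 2 / 0.02441 ≈ 28.4 hours

28.4 hours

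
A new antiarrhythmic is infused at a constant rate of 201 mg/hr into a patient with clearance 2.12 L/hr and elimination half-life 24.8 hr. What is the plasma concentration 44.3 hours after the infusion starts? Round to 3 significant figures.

67.3 µg/mL

Css = rate / CL = 201 / 2.12 = 94.81 µg/mL
k = ln 2 / 24.8 = 0.02795 hr⁻¹
C(t) = Css (1 − e^(−kt)) = 94.81 × (1 − e^(−1.238)) = 94.81 × 0.7101 ≈ 67.3 µg/mL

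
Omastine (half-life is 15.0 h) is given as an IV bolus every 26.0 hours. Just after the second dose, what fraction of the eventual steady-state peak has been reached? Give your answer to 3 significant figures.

0.910

k = ln 2 / 15.0 = 0.04621 h⁻¹
f_n = 1 − e^(−nkτ) = 1 − e^(−2 × 0.04621 × 26.0) = 1 − e^(−2.403) = 1 − 0.09045 ≈ 0.910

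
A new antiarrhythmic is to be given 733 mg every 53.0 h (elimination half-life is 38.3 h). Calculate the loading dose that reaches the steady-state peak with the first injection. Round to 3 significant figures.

k = ln 2 / 38.3 = 0.01810 h⁻¹
Accumulation ratio R = 1 / (1 − e^(−kτ)) = 1 / (1 − e^(−0.01810×53.0)) = 1 / (1 − 0.3832) = 1.621
Loading dose = maintenance dose × R = 733 × 1.621 ≈ 1190 mg

1190 mg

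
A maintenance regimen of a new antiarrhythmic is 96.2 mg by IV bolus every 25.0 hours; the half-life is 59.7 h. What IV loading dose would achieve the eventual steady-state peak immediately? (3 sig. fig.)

k = ln 2 / 59.7 = 0.01161 h⁻¹
Accumulation ratio R = 1 / (1 − e^(−kτ)) = 1 / (1 − e^(−0.01161×25.0)) = 1 / (1 − 0.7481) = 3.969
Loading dose = maintenance dose × R = 96.2 × 3.969 ≈ 382 mg

382 mg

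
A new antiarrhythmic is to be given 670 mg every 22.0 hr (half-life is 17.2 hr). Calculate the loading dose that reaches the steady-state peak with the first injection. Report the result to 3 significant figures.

1140 mg

k = ln 2 / 17.2 = 0.04030 hr⁻¹
Accumulation ratio R = 1 / (1 − e^(−kτ)) = 1 / (1 − e^(−0.04030×22.0)) = 1 / (1 − 0.4121) = 1.701
Loading dose = maintenance dose × R = 670 × 1.701 ≈ 1140 mg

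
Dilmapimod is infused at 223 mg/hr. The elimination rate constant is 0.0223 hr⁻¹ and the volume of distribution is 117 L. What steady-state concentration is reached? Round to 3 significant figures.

CL = k · V = 0.0223 × 117 = 2.609 L/hr
Css = rate / CL = 223 / 2.609 ≈ 85.5 mg/L

85.5 mg/L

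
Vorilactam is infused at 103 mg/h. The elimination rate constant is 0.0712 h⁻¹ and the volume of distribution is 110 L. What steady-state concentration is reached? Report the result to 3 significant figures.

CL = k · V = 0.0712 × 110 = 7.832 L/h
Css = rate / CL = 103 / 7.832 ≈ 13.2 mg/L

13.2 mg/L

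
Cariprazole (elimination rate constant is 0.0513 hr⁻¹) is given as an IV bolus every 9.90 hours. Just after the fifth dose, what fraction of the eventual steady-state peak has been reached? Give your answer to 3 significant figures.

0.921

f_n = 1 − e^(−nkτ) = 1 − e^(−5 × 0.05130 × 9.90) = 1 − e^(−2.539) = 1 − 0.07892 ≈ 0.921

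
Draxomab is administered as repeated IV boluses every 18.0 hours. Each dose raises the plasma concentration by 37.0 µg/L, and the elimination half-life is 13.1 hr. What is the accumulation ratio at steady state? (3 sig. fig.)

k = ln 2 / 13.1 = 0.05291 hr⁻¹
Fraction remaining after one interval: e^(−kτ) = e^(−0.05291 × 18.0) = 0.3858
R = 1 / (1 − 0.3858) = 1 / 0.6142 ≈ 1.63

1.63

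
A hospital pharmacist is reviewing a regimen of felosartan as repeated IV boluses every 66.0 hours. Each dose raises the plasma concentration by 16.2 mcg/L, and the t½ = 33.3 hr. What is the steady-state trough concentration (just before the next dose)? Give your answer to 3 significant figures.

5.49 mcg/L

k = ln 2 / 33.3 = 0.02082 hr⁻¹
Fraction remaining after one interval: e^(−kτ) = e^(−0.02082 × 66.0) = 0.2531
R = 1 / (1 − 0.2531) = 1.339
Css,max = 16.2 × 1.339 = 21.69 mcg/L
Css,min = Css,max × e^(−kτ) = 21.69 × 0.2531 ≈ 5.49 mcg/L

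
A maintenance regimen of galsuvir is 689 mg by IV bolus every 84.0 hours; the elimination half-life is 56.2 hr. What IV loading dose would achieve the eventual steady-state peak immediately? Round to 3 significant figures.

k = ln 2 / 56.2 = 0.01233 hr⁻¹
Accumulation ratio R = 1 / (1 − e^(−kτ)) = 1 / (1 − e^(−0.01233×84.0)) = 1 / (1 − 0.3549) = 1.550
Loading dose = maintenance dose × R = 689 × 1.550 ≈ 1070 mg

1070 mg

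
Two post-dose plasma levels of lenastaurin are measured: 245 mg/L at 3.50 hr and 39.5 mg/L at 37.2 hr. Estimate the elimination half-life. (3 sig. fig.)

12.8 hours

k = ln(C₁/C₂) / (t₂ − t₁) = ln(245/39.5) / (37.2 − 3.50)
  = 1.825 / 33.70 = 0.05415 hr⁻¹
t½ = ln 2 / k = ln 2 / 0.05415 ≈ 12.8 hours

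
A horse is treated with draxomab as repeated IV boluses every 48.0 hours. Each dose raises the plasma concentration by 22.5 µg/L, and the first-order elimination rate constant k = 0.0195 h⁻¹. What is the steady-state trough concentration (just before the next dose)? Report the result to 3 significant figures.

14.5 µg/L

Fraction remaining after one interval: e^(−kτ) = e^(−0.01950 × 48.0) = 0.3922
R = 1 / (1 − 0.3922) = 1.645
Css,max = 22.5 × 1.645 = 37.02 µg/L
Css,min = Css,max × e^(−kτ) = 37.02 × 0.3922 ≈ 14.5 µg/L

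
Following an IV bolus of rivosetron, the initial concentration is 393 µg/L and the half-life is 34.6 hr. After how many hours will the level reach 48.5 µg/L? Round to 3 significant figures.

k = ln 2 / 34.6 = 0.02003 hr⁻¹
C(t) = C₀ e^(−kt)  ⇒  t = ln(C₀/C) / k
t = ln(393/48.5) / 0.02003 = 2.092 / 0.02003 ≈ 104 hours

104 hours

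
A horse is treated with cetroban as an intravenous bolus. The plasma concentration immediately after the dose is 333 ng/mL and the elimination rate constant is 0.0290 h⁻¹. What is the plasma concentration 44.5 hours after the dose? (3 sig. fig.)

C(t) = C₀ e^(−kt) = 333 × e^(−0.02900 × 44.5) = 333 × e^(−1.290) = 333 × 0.2751 ≈ 91.6 ng/mL

91.6 ng/mL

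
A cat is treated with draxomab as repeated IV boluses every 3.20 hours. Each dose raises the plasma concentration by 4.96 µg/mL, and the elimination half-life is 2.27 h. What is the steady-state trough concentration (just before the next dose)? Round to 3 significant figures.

k = ln 2 / 2.27 = 0.3054 h⁻¹
Fraction remaining after one interval: e^(−kτ) = e^(−0.3054 × 3.20) = 0.3764
R = 1 / (1 − 0.3764) = 1.604
Css,max = 4.96 × 1.604 = 7.954 µg/mL
Css,min = Css,max × e^(−kτ) = 7.954 × 0.3764 ≈ 2.99 µg/mL

2.99 µg/mL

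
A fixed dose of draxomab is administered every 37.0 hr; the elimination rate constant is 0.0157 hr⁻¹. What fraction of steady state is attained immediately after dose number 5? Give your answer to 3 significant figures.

f_n = 1 − e^(−nkτ) = 1 − e^(−5 × 0.01570 × 37.0) = 1 − e^(−2.904) = 1 − 0.05478 ≈ 0.945

0.945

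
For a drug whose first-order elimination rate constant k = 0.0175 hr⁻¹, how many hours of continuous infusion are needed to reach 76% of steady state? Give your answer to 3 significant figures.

81.5 hours

f = 1 − e^(−kt)  ⇒  t = −ln(1 − f) / k
t = −ln(1 − 0.76) / 0.01750 = 1.427 / 0.01750 ≈ 81.5 hours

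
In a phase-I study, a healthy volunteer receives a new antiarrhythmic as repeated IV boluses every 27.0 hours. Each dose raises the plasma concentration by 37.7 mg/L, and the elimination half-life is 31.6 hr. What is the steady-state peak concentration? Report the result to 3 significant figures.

k = ln 2 / 31.6 = 0.02194 hr⁻¹
Fraction remaining after one interval: e^(−kτ) = e^(−0.02194 × 27.0) = 0.5531
R = 1 / (1 − 0.5531) = 2.238
Css,max = 37.7 × 2.238 ≈ 84.4 mg/L

84.4 mg/L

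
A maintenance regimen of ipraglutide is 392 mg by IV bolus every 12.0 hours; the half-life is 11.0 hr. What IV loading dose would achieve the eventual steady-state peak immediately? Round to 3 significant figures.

k = ln 2 / 11.0 = 0.06301 hr⁻¹
Accumulation ratio R = 1 / (1 − e^(−kτ)) = 1 / (1 − e^(−0.06301×12.0)) = 1 / (1 − 0.4695) = 1.885
Loading dose = maintenance dose × R = 392 × 1.885 ≈ 739 mg

739 mg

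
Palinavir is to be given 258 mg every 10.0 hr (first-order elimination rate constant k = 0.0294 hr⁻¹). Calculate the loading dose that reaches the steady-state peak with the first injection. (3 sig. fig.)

Accumulation ratio R = 1 / (1 − e^(−kτ)) = 1 / (1 − e^(−0.02940×10.0)) = 1 / (1 − 0.7453) = 3.926
Loading dose = maintenance dose × R = 258 × 3.926 ≈ 1010 mg

1010 mg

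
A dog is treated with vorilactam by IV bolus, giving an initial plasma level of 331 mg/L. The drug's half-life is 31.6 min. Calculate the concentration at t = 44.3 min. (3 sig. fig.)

k = ln 2 / 31.6 = 0.02194 min⁻¹
44.3 min is 1.402 half-lives, so C = 331 × (1/2)^1.402 = 331 × 0.3784 ≈ 125 mg/L

125 mg/L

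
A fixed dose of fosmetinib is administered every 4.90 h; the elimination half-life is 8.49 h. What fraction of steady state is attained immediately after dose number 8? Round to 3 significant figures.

0.959

k = ln 2 / 8.49 = 0.08164 h⁻¹
f_n = 1 − e^(−nkτ) = 1 − e^(−8 × 0.08164 × 4.90) = 1 − e^(−3.200) = 1 − 0.04075 ≈ 0.959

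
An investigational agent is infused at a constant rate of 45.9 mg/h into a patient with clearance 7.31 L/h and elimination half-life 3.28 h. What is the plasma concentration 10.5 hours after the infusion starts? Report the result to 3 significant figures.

5.60 µg/mL

Css = rate / CL = 45.9 / 7.31 = 6.279 µg/mL
k = ln 2 / 3.28 = 0.2113 h⁻¹
C(t) = Css (1 − e^(−kt)) = 6.279 × (1 − e^(−2.219)) = 6.279 × 0.8913 ≈ 5.60 µg/mL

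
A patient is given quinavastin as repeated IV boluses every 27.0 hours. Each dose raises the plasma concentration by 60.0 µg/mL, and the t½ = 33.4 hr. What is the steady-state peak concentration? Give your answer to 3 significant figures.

k = ln 2 / 33.4 = 0.02075 hr⁻¹
Fraction remaining after one interval: e^(−kτ) = e^(−0.02075 × 27.0) = 0.5710
R = 1 / (1 − 0.5710) = 2.331
Css,max = 60.0 × 2.331 ≈ 140 µg/mL

140 µg/mL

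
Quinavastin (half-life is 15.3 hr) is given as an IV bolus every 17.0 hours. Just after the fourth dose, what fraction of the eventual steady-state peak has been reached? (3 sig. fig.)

k = ln 2 / 15.3 = 0.04530 hr⁻¹
f_n = 1 − e^(−nkτ) = 1 − e^(−4 × 0.04530 × 17.0) = 1 − e^(−3.081) = 1 − 0.04593 ≈ 0.954

0.954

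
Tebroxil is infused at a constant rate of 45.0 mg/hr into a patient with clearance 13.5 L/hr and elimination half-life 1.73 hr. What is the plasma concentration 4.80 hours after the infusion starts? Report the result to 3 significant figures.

Css = rate / CL = 45.0 / 13.5 = 3.333 µg/mL
k = ln 2 / 1.73 = 0.4007 hr⁻¹
C(t) = Css (1 − e^(−kt)) = 3.333 × (1 − e^(−1.923)) = 3.333 × 0.8539 ≈ 2.85 µg/mL

2.85 µg/mL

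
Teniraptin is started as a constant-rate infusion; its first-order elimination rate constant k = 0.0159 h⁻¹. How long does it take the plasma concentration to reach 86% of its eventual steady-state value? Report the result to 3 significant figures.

124 hours

f = 1 − e^(−kt)  ⇒  t = −ln(1 − f) / k
t = −ln(1 − 0.86) / 0.01590 = 1.966 / 0.01590 ≈ 124 hours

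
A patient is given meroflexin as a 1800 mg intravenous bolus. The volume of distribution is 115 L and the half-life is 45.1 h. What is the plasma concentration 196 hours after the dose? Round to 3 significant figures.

C₀ = dose / V = 1800 / 115 = 15.65 mg/L
k = ln 2 / 45.1 = 0.01537 h⁻¹
C(t) = C₀ e^(−kt) = 15.65 × e^(−0.01537 × 196) = 15.65 × e^(−3.012) = 15.65 × 0.04918 ≈ 0.770 mg/L

0.770 mg/L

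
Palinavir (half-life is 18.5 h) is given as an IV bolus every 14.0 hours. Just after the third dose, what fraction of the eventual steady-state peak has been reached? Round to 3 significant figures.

0.793

k = ln 2 / 18.5 = 0.03747 h⁻¹
f_n = 1 − e^(−nkτ) = 1 − e^(−3 × 0.03747 × 14.0) = 1 − e^(−1.574) = 1 − 0.2073 ≈ 0.793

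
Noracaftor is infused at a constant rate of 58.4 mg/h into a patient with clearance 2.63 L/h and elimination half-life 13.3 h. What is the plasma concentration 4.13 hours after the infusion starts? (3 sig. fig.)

4.30 mg/L

Css = rate / CL = 58.4 / 2.63 = 22.21 mg/L
k = ln 2 / 13.3 = 0.05212 h⁻¹
C(t) = Css (1 − e^(−kt)) = 22.21 × (1 − e^(−0.2152)) = 22.21 × 0.1937 ≈ 4.30 mg/L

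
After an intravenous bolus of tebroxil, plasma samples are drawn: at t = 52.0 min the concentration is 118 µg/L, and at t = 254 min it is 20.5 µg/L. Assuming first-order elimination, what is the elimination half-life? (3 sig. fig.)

k = ln(C₁/C₂) / (t₂ − t₁) = ln(118/20.5) / (254 − 52.0)
  = 1.750 / 202.0 = 0.008665 min⁻¹
t½ = ln 2 / k = ln 2 / 0.008665 ≈ 80.0 minutes

80.0 minutes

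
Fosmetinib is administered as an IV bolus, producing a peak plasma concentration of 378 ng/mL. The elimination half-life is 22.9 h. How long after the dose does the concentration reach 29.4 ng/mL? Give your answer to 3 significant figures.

84.4 hours

k = ln 2 / 22.9 = 0.03027 h⁻¹
C(t) = C₀ e^(−kt)  ⇒  t = ln(C₀/C) / k
t = ln(378/29.4) / 0.03027 = 2.554 / 0.03027 ≈ 84.4 hours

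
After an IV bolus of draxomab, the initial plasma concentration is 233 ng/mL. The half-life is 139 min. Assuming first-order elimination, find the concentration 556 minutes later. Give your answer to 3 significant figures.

k = ln 2 / 139 = 0.004987 min⁻¹
556 min is 4.000 half-lives, so C = 233 × (1/2)^4.000 = 233 × 0.06250 ≈ 14.6 ng/mL

14.6 ng/mL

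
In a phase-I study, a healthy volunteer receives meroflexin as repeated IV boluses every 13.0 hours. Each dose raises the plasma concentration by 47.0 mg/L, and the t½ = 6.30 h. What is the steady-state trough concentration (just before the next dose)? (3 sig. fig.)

14.8 mg/L

k = ln 2 / 6.30 = 0.1100 h⁻¹
Fraction remaining after one interval: e^(−kτ) = e^(−0.1100 × 13.0) = 0.2392
R = 1 / (1 − 0.2392) = 1.314
Css,max = 47.0 × 1.314 = 61.78 mg/L
Css,min = Css,max × e^(−kτ) = 61.78 × 0.2392 ≈ 14.8 mg/L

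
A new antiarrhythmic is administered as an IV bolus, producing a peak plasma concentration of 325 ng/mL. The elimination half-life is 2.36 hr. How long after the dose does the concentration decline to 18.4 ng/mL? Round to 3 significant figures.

9.78 hours

k = ln 2 / 2.36 = 0.2937 hr⁻¹
C(t) = C₀ e^(−kt)  ⇒  t = ln(C₀/C) / k
t = ln(325/18.4) / 0.2937 = 2.871 / 0.2937 ≈ 9.78 hours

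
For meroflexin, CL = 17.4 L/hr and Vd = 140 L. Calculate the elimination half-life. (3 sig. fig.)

k = CL / V = 17.4 / 140 = 0.1243 hr⁻¹
t½ = ln 2 / k = ln 2 / 0.1243 ≈ 5.58 hours

5.58 hours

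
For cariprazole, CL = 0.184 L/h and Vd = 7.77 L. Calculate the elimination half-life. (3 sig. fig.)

k = CL / V = 0.184 / 7.77 = 0.02368 h⁻¹
t½ = ln 2 / k = ln 2 / 0.02368 ≈ 29.3 hours

29.3 hours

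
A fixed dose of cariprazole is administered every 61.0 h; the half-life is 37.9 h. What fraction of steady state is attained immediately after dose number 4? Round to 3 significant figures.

k = ln 2 / 37.9 = 0.01829 h⁻¹
f_n = 1 − e^(−nkτ) = 1 − e^(−4 × 0.01829 × 61.0) = 1 − e^(−4.462) = 1 − 0.01153 ≈ 0.988

0.988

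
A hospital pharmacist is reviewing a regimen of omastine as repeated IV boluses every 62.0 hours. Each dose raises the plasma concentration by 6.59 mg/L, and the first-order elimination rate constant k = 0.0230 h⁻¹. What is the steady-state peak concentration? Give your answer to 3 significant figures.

8.67 mg/L

Fraction remaining after one interval: e^(−kτ) = e^(−0.02300 × 62.0) = 0.2403
R = 1 / (1 − 0.2403) = 1.316
Css,max = 6.59 × 1.316 ≈ 8.67 mg/L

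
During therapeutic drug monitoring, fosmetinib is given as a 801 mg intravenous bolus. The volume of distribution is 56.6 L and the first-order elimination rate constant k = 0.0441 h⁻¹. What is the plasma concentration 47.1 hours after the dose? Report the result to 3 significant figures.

1.77 µg/mL

C₀ = dose / V = 801 / 56.6 = 14.15 µg/mL
C(t) = C₀ e^(−kt) = 14.15 × e^(−0.04410 × 47.1) = 14.15 × e^(−2.077) = 14.15 × 0.1253 ≈ 1.77 µg/mL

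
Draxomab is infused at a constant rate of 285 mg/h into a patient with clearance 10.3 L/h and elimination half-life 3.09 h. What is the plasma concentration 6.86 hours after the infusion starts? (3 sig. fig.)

21.7 mg/L

Css = rate / CL = 285 / 10.3 = 27.67 mg/L
k = ln 2 / 3.09 = 0.2243 h⁻¹
C(t) = Css (1 − e^(−kt)) = 27.67 × (1 − e^(−1.539)) = 27.67 × 0.7854 ≈ 21.7 mg/L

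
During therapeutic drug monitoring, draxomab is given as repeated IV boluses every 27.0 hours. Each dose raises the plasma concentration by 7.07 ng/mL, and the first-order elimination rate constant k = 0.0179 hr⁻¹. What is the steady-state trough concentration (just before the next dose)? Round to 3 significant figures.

Fraction remaining after one interval: e^(−kτ) = e^(−0.01790 × 27.0) = 0.6167
R = 1 / (1 − 0.6167) = 2.609
Css,max = 7.07 × 2.609 = 18.45 ng/mL
Css,min = Css,max × e^(−kτ) = 18.45 × 0.6167 ≈ 11.4 ng/mL

11.4 ng/mL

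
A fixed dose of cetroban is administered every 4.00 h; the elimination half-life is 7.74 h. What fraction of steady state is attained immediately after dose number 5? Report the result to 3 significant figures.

0.833

k = ln 2 / 7.74 = 0.08955 h⁻¹
f_n = 1 − e^(−nkτ) = 1 − e^(−5 × 0.08955 × 4.00) = 1 − e^(−1.791) = 1 − 0.1668 ≈ 0.833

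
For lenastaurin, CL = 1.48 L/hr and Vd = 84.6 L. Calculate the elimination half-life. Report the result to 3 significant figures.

39.6 hours

k = CL / V = 1.48 / 84.6 = 0.01749 hr⁻¹
t½ = ln 2 / k = ln 2 / 0.01749 ≈ 39.6 hours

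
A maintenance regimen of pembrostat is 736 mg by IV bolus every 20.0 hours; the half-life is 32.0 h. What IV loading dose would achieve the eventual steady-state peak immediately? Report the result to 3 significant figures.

k = ln 2 / 32.0 = 0.02166 h⁻¹
Accumulation ratio R = 1 / (1 − e^(−kτ)) = 1 / (1 − e^(−0.02166×20.0)) = 1 / (1 − 0.6484) = 2.844
Loading dose = maintenance dose × R = 736 × 2.844 ≈ 2090 mg

2090 mg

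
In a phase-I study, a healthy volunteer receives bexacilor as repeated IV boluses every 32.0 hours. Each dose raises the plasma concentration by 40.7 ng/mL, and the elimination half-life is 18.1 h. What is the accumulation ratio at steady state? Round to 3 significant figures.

1.42

k = ln 2 / 18.1 = 0.03830 h⁻¹
Fraction remaining after one interval: e^(−kτ) = e^(−0.03830 × 32.0) = 0.2936
R = 1 / (1 − 0.2936) = 1 / 0.7064 ≈ 1.42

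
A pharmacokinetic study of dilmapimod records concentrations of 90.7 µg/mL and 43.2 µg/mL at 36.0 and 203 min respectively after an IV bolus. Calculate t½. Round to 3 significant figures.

156 minutes

k = ln(C₁/C₂) / (t₂ − t₁) = ln(90.7/43.2) / (203 − 36.0)
  = 0.7417 / 167.0 = 0.004441 min⁻¹
t½ = ln 2 / k = ln 2 / 0.004441 ≈ 156 minutes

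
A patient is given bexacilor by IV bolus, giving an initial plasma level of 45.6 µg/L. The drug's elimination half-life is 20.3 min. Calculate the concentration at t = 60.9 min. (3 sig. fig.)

k = ln 2 / 20.3 = 0.03415 min⁻¹
C(t) = C₀ e^(−kt) = 45.6 × e^(−0.03415 × 60.9) = 45.6 × e^(−2.079) = 45.6 × 0.1250 ≈ 5.70 µg/L

5.70 µg/L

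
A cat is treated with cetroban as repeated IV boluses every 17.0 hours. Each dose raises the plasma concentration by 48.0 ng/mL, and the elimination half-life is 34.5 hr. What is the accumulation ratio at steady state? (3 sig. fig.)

k = ln 2 / 34.5 = 0.02009 hr⁻¹
Fraction remaining after one interval: e^(−kτ) = e^(−0.02009 × 17.0) = 0.7107
R = 1 / (1 − 0.7107) = 1 / 0.2893 ≈ 3.46

3.46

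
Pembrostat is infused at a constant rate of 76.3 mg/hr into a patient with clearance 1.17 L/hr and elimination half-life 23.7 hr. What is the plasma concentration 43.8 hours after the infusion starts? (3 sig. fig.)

Css = rate / CL = 76.3 / 1.17 = 65.21 mg/L
k = ln 2 / 23.7 = 0.02925 hr⁻¹
C(t) = Css (1 − e^(−kt)) = 65.21 × (1 − e^(−1.281)) = 65.21 × 0.7222 ≈ 47.1 mg/L

47.1 mg/L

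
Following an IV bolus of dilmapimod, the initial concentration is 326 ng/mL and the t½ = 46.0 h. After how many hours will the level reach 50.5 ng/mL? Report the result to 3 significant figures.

k = ln 2 / 46.0 = 0.01507 h⁻¹
C(t) = C₀ e^(−kt)  ⇒  t = ln(C₀/C) / k
t = ln(326/50.5) / 0.01507 = 1.865 / 0.01507 ≈ 124 hours

124 hours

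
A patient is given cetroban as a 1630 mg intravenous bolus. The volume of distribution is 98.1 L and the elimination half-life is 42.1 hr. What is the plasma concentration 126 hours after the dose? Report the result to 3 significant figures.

C₀ = dose / V = 1630 / 98.1 = 16.62 mg/L
k = ln 2 / 42.1 = 0.01646 hr⁻¹
C(t) = C₀ e^(−kt) = 16.62 × e^(−0.01646 × 126) = 16.62 × e^(−2.075) = 16.62 × 0.1256 ≈ 2.09 mg/L

2.09 mg/L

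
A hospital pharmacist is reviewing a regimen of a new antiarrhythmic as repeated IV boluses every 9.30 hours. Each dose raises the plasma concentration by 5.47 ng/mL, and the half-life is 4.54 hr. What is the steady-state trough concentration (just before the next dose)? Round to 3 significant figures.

k = ln 2 / 4.54 = 0.1527 hr⁻¹
Fraction remaining after one interval: e^(−kτ) = e^(−0.1527 × 9.30) = 0.2417
R = 1 / (1 − 0.2417) = 1.319
Css,max = 5.47 × 1.319 = 7.214 ng/mL
Css,min = Css,max × e^(−kτ) = 7.214 × 0.2417 ≈ 1.74 ng/mL

1.74 ng/mL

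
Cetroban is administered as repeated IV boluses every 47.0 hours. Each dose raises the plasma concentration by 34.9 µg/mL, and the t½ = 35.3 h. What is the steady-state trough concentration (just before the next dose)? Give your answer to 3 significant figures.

23.0 µg/mL

k = ln 2 / 35.3 = 0.01964 h⁻¹
Fraction remaining after one interval: e^(−kτ) = e^(−0.01964 × 47.0) = 0.3974
R = 1 / (1 − 0.3974) = 1.659
Css,max = 34.9 × 1.659 = 57.91 µg/mL
Css,min = Css,max × e^(−kτ) = 57.91 × 0.3974 ≈ 23.0 µg/mL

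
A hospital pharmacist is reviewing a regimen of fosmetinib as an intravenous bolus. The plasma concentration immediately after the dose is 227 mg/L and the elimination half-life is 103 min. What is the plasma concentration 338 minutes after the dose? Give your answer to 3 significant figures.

k = ln 2 / 103 = 0.006730 min⁻¹
338 min is 3.282 half-lives, so C = 227 × (1/2)^3.282 = 227 × 0.1028 ≈ 23.3 mg/L

23.3 mg/L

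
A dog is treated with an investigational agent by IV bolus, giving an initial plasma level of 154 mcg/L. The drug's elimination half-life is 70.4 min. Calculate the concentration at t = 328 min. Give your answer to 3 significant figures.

k = ln 2 / 70.4 = 0.009846 min⁻¹
C(t) = C₀ e^(−kt) = 154 × e^(−0.009846 × 328) = 154 × e^(−3.229) = 154 × 0.03958 ≈ 6.10 mcg/L

6.10 mcg/L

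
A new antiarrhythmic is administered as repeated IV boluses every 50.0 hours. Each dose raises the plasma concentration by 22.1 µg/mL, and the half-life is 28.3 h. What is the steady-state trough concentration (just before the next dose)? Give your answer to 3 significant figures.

9.20 µg/mL

k = ln 2 / 28.3 = 0.02449 h⁻¹
Fraction remaining after one interval: e^(−kτ) = e^(−0.02449 × 50.0) = 0.2939
R = 1 / (1 − 0.2939) = 1.416
Css,max = 22.1 × 1.416 = 31.30 µg/mL
Css,min = Css,max × e^(−kτ) = 31.30 × 0.2939 ≈ 9.20 µg/mL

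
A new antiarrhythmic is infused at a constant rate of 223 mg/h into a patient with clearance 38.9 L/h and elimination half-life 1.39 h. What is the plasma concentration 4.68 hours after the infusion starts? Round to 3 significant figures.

5.18 µg/mL

Css = rate / CL = 223 / 38.9 = 5.733 µg/mL
k = ln 2 / 1.39 = 0.4987 h⁻¹
C(t) = Css (1 − e^(−kt)) = 5.733 × (1 − e^(−2.334)) = 5.733 × 0.9031 ≈ 5.18 µg/mL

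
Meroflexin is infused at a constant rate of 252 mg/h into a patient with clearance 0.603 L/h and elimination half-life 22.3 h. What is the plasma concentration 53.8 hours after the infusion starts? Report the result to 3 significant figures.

339 mg/L

Css = rate / CL = 252 / 0.603 = 417.9 mg/L
k = ln 2 / 22.3 = 0.03108 h⁻¹
C(t) = Css (1 − e^(−kt)) = 417.9 × (1 − e^(−1.672)) = 417.9 × 0.8122 ≈ 339 mg/L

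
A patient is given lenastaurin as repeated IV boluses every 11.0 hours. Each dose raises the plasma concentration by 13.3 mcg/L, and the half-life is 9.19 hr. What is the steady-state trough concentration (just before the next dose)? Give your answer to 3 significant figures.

k = ln 2 / 9.19 = 0.07542 hr⁻¹
Fraction remaining after one interval: e^(−kτ) = e^(−0.07542 × 11.0) = 0.4362
R = 1 / (1 − 0.4362) = 1.774
Css,max = 13.3 × 1.774 = 23.59 mcg/L
Css,min = Css,max × e^(−kτ) = 23.59 × 0.4362 ≈ 10.3 mcg/L

10.3 mcg/L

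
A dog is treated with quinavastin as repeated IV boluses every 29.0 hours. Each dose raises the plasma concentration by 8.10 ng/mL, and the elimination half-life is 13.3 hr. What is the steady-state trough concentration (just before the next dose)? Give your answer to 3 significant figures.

2.29 ng/mL

k = ln 2 / 13.3 = 0.05212 hr⁻¹
Fraction remaining after one interval: e^(−kτ) = e^(−0.05212 × 29.0) = 0.2206
R = 1 / (1 − 0.2206) = 1.283
Css,max = 8.10 × 1.283 = 10.39 ng/mL
Css,min = Css,max × e^(−kτ) = 10.39 × 0.2206 ≈ 2.29 ng/mL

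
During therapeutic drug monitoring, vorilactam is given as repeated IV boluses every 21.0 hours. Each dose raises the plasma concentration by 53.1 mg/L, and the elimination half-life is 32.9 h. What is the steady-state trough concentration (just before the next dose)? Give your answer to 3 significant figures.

k = ln 2 / 32.9 = 0.02107 h⁻¹
Fraction remaining after one interval: e^(−kτ) = e^(−0.02107 × 21.0) = 0.6425
R = 1 / (1 − 0.6425) = 2.797
Css,max = 53.1 × 2.797 = 148.5 mg/L
Css,min = Css,max × e^(−kτ) = 148.5 × 0.6425 ≈ 95.4 mg/L

95.4 mg/L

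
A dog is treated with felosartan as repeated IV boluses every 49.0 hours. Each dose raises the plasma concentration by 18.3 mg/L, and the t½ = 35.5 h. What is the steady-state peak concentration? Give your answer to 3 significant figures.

k = ln 2 / 35.5 = 0.01953 h⁻¹
Fraction remaining after one interval: e^(−kτ) = e^(−0.01953 × 49.0) = 0.3841
R = 1 / (1 − 0.3841) = 1.624
Css,max = 18.3 × 1.624 ≈ 29.7 mg/L

29.7 mg/L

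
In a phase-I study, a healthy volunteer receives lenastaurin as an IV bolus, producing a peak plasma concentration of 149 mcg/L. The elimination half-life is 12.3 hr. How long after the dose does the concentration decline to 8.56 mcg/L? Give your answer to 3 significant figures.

50.7 hours

k = ln 2 / 12.3 = 0.05635 hr⁻¹
C(t) = C₀ e^(−kt)  ⇒  t = ln(C₀/C) / k
t = ln(149/8.56) / 0.05635 = 2.857 / 0.05635 ≈ 50.7 hours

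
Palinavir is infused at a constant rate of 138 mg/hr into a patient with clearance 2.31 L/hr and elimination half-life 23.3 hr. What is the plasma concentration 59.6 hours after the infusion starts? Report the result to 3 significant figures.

49.6 mg/L

Css = rate / CL = 138 / 2.31 = 59.74 mg/L
k = ln 2 / 23.3 = 0.02975 hr⁻¹
C(t) = Css (1 − e^(−kt)) = 59.74 × (1 − e^(−1.773)) = 59.74 × 0.8302 ≈ 49.6 mg/L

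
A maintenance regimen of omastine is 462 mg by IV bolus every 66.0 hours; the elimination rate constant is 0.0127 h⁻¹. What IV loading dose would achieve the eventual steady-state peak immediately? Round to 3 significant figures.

Accumulation ratio R = 1 / (1 − e^(−kτ)) = 1 / (1 − e^(−0.01270×66.0)) = 1 / (1 − 0.4325) = 1.762
Loading dose = maintenance dose × R = 462 × 1.762 ≈ 814 mg

814 mg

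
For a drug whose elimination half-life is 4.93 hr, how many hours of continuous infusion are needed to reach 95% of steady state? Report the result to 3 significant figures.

21.3 hours

k = ln 2 / 4.93 = 0.1406 hr⁻¹
f = 1 − e^(−kt)  ⇒  t = −ln(1 − f) / k
t = −ln(1 − 0.95) / 0.1406 = 2.996 / 0.1406 ≈ 21.3 hours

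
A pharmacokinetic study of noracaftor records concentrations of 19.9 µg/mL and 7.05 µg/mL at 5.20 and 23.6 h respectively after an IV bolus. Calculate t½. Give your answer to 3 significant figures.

k = ln(C₁/C₂) / (t₂ − t₁) = ln(19.9/7.05) / (23.6 − 5.20)
  = 1.038 / 18.40 = 0.05640 h⁻¹
t½ = ln 2 / k = ln 2 / 0.05640 ≈ 12.3 hours

12.3 hours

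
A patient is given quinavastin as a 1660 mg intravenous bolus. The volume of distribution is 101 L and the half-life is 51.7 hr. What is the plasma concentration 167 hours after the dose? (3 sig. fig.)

1.75 µg/mL

C₀ = dose / V = 1660 / 101 = 16.44 µg/mL
k = ln 2 / 51.7 = 0.01341 hr⁻¹
C(t) = C₀ e^(−kt) = 16.44 × e^(−0.01341 × 167) = 16.44 × e^(−2.239) = 16.44 × 0.1066 ≈ 1.75 µg/mL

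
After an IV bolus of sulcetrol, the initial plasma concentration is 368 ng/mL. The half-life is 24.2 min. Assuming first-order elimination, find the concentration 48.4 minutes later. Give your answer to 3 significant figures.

k = ln 2 / 24.2 = 0.02864 min⁻¹
48.4 min is 2.000 half-lives, so C = 368 × (1/2)^2.000 = 368 × 0.2500 ≈ 92.0 ng/mL

92.0 ng/mL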